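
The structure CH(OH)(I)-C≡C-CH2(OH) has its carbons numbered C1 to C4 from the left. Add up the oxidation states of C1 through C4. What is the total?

0

Each bond to a more electronegative atom (O, N, halogen) counts +1, each bond to a less electronegative atom (H, metal, B, Si) counts −1, and each C–C bond counts 0. Tallying each carbon:
C1: 1C, 1H, 1O, 1I → 0 − 1 + 1 + 1 = +1
C2: 4C → 0 = 0
C3: 4C → 0 = 0
C4: 1C, 2H, 1O → 0 − 2 + 1 = -1
Sum = +1 + 0 + 0 − 1 = 0.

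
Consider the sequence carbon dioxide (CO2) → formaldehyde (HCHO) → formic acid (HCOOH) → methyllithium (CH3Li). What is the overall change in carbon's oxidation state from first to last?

Carbon oxidation states along the series — carbon dioxide: +4, formaldehyde: 0, formic acid: +2, methyllithium: -4.
Net change = -4 − (+4) = -8.

-8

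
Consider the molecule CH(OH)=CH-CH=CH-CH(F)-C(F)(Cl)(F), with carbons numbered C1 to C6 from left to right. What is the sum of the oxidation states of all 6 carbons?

0

Tallying each carbon's bonds:
C1: 2C, 1H, 1O → 0 − 1 + 1 = 0
C2: 3C, 1H → 0 − 1 = -1
C3: 3C, 1H → 0 − 1 = -1
C4: 3C, 1H → 0 − 1 = -1
C5: 2C, 1H, 1F → 0 − 1 + 1 = 0
C6: 1C, 2F, 1Cl → 0 + 2 + 1 = +3
Sum = 0 − 1 − 1 − 1 + 0 + 3 = 0.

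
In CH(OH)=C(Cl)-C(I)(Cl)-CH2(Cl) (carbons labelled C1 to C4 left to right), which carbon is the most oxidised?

Assign +1 per bond to O/N/halogen, −1 per bond to H or an electropositive element, and 0 per bond to carbon. Tallying each carbon:
C1: 2C, 1H, 1O → 0 − 1 + 1 = 0
C2: 3C, 1Cl → 0 + 1 = +1
C3: 2C, 1Cl, 1I → 0 + 1 + 1 = +2
C4: 1C, 2H, 1Cl → 0 − 2 + 1 = -1
The most oxidised carbon is C3 at +2.

C3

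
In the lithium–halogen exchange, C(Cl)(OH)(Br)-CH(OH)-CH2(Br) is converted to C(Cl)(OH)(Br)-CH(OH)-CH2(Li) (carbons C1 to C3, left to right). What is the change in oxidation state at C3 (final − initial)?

-2

Before: C3 has 1 bond to C, 2 bonds to H, 1 bond to Br → oxidation state -1.
After: C3 has 1 bond to C, 2 bonds to H, 1 bond to Li → oxidation state -3.
Δ = -3 − (-1) = -2, so this is a reduction at C3.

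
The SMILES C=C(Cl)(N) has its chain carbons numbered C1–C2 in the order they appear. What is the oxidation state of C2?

+2

Each bond to a more electronegative atom (O, N, halogen) counts +1, each bond to a less electronegative atom (H, metal, B, Si) counts −1, and each C–C bond counts 0.
C2 has a double bond to C (2×0 = 0), one bond to Cl (+1), one bond to N (+1).
Oxidation state = 0 + 1 + 1 = +2.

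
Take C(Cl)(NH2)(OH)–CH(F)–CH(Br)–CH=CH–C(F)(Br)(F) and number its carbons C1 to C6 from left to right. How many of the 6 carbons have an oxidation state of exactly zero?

2

Count +1 for every bond to an atom more electronegative than carbon and −1 for every bond to one less electronegative; C–C bonds are 0. Tallying each carbon:
C1: 1C, 1O, 1N, 1Cl → 0 + 1 + 1 + 1 = +3
C2: 2C, 1H, 1F → 0 − 1 + 1 = 0
C3: 2C, 1H, 1Br → 0 − 1 + 1 = 0
C4: 3C, 1H → 0 − 1 = -1
C5: 3C, 1H → 0 − 1 = -1
C6: 1C, 2F, 1Br → 0 + 2 + 1 = +3
2 carbons (C2, C3) meet the condition.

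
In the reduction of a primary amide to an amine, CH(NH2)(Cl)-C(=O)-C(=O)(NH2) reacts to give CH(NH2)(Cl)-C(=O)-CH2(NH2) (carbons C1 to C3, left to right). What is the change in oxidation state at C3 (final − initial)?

Before: C3 has 1 bond to C, 2 bonds to O, 1 bond to N → oxidation state +3.
After: C3 has 1 bond to C, 2 bonds to H, 1 bond to N → oxidation state -1.
Δ = -1 − (+3) = -4, so this is a reduction at C3.

-4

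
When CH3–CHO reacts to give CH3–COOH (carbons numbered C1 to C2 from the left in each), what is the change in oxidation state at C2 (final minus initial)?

Before: C2 has 1 bond to C, 1 bond to H, 2 bonds to O → oxidation state +1.
After: C2 has 1 bond to C, 3 bonds to O → oxidation state +3.
Δ = +3 − (+1) = +2, so this is an oxidation at C2.

+2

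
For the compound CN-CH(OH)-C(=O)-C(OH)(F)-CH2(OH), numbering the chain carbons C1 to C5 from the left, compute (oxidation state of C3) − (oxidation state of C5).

+3

C3: 2C, 2O → 0 + 2 = +2
C5: 1C, 2H, 1O → 0 − 2 + 1 = -1
Difference: +2 − (-1) = +3.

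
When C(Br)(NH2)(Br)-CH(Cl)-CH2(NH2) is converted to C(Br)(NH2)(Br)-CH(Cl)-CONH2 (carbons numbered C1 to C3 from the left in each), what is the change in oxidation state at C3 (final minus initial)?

+4

Before: C3 has 1 bond to C, 2 bonds to H, 1 bond to N → oxidation state -1.
After: C3 has 1 bond to C, 2 bonds to O, 1 bond to N → oxidation state +3.
Δ = +3 − (-1) = +4, so this is an oxidation at C3.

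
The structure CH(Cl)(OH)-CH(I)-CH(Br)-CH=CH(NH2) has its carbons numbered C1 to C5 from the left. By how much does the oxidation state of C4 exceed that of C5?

C4: 3C, 1H → 0 − 1 = -1
C5: 2C, 1H, 1N → 0 − 1 + 1 = 0
Difference: -1 − (0) = -1.

-1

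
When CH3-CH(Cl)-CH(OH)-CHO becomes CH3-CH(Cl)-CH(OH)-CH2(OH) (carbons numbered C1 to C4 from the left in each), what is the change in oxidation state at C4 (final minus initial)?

Before: C4 has 1 bond to C, 1 bond to H, 2 bonds to O → oxidation state +1.
After: C4 has 1 bond to C, 2 bonds to H, 1 bond to O → oxidation state -1.
Δ = -1 − (+1) = -2, so this is a reduction at C4.

-2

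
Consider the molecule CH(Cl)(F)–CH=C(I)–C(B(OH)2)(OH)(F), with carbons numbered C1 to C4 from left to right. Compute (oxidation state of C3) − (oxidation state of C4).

0

C3: 3C, 1I → 0 + 1 = +1
C4: 1C, 1O, 1F, 1B → 0 + 1 + 1 − 1 = +1
Difference: +1 − (+1) = 0.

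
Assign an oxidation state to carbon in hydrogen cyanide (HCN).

Bonds to more-electronegative neighbours contribute +1 each, bonds to H or metals contribute −1 each, and C–C bonds contribute 0.
The carbon has one bond to H (-1), a triple bond to N (3×+1 = +3).
Oxidation state = -1 + 3 = +2.

+2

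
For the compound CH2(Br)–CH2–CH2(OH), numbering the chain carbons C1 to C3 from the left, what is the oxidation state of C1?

-1

C1 has one bond to C (0), one bond to Br (+1), one bond to H (-1), one bond to H (-1).
Oxidation state = 0 + 1 − 1 − 1 = -1.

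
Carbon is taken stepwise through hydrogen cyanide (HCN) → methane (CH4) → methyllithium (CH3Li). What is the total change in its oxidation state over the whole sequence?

-6

Carbon oxidation states along the series — hydrogen cyanide: +2, methane: -4, methyllithium: -4.
Net change = -4 − (+2) = -6.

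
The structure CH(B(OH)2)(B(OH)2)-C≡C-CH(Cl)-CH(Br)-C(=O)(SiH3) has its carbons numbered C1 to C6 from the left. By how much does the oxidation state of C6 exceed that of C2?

C6: 1C, 2O, 1Si → 0 + 2 − 1 = +1
C2: 4C → 0 = 0
Difference: +1 − (0) = +1.

+1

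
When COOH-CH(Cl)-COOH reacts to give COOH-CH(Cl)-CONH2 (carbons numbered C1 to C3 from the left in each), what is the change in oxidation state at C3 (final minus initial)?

Before: C3 has 1 bond to C, 3 bonds to O → oxidation state +3.
After: C3 has 1 bond to C, 2 bonds to O, 1 bond to N → oxidation state +3.
Δ = +3 − (+3) = 0, so no net redox change at C3.

0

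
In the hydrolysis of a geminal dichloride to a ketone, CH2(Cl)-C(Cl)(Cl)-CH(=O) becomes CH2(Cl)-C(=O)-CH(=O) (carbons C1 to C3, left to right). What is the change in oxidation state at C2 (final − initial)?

0

Before: C2 has 2 bonds to C, 2 bonds to Cl → oxidation state +2.
After: C2 has 2 bonds to C, 2 bonds to O → oxidation state +2.
Δ = +2 − (+2) = 0, so no net redox change at C2.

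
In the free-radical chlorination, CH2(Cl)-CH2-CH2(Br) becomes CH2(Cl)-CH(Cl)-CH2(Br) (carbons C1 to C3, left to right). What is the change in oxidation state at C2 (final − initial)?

Before: C2 has 2 bonds to C, 2 bonds to H → oxidation state -2.
After: C2 has 2 bonds to C, 1 bond to H, 1 bond to Cl → oxidation state 0.
Δ = 0 − (-2) = +2, so this is an oxidation at C2.

+2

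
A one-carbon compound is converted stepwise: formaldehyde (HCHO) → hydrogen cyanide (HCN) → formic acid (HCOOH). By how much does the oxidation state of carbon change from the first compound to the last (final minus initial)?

+2

Carbon oxidation states along the series — formaldehyde: 0, hydrogen cyanide: +2, formic acid: +2.
Net change = +2 − (0) = +2.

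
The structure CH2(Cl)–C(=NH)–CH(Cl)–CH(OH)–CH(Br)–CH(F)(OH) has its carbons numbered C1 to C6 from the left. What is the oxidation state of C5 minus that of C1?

+1

C5: 2C, 1H, 1Br → 0 − 1 + 1 = 0
C1: 1C, 2H, 1Cl → 0 − 2 + 1 = -1
Difference: 0 − (-1) = +1.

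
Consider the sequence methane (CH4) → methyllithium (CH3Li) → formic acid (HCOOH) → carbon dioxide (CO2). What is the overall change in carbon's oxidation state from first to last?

+8

Carbon oxidation states along the series — methane: -4, methyllithium: -4, formic acid: +2, carbon dioxide: +4.
Net change = +4 − (-4) = +8.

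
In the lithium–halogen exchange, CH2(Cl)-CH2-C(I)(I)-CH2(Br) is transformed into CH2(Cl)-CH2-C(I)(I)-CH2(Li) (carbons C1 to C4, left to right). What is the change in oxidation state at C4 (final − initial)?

Before: C4 has 1 bond to C, 2 bonds to H, 1 bond to Br → oxidation state -1.
After: C4 has 1 bond to C, 2 bonds to H, 1 bond to Li → oxidation state -3.
Δ = -3 − (-1) = -2, so this is a reduction at C4.

-2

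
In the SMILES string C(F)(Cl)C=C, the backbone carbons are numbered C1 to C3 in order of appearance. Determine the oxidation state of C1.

+1

C1 has one bond to C (0), one bond to F (+1), one bond to H (-1), one bond to Cl (+1).
Oxidation state = 0 + 1 − 1 + 1 = +1.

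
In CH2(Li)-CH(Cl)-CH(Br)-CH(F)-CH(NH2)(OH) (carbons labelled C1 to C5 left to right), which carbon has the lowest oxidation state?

Count +1 for every bond to an atom more electronegative than carbon and −1 for every bond to one less electronegative; C–C bonds are 0. Tallying each carbon:
C1: 1C, 2H, 1Li → 0 − 2 − 1 = -3
C2: 2C, 1H, 1Cl → 0 − 1 + 1 = 0
C3: 2C, 1H, 1Br → 0 − 1 + 1 = 0
C4: 2C, 1H, 1F → 0 − 1 + 1 = 0
C5: 1C, 1H, 1O, 1N → 0 − 1 + 1 + 1 = +1
The most reduced carbon is C1 at -3.

C1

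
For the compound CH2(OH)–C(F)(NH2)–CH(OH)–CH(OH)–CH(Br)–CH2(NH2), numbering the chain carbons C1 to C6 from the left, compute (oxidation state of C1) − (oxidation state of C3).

C1: 1C, 2H, 1O → 0 − 2 + 1 = -1
C3: 2C, 1H, 1O → 0 − 1 + 1 = 0
Difference: -1 − (0) = -1.

-1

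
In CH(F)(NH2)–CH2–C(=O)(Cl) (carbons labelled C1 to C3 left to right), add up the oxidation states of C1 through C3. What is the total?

Tallying each carbon's bonds:
C1: 1C, 1H, 1N, 1F → 0 − 1 + 1 + 1 = +1
C2: 2C, 2H → 0 − 2 = -2
C3: 1C, 2O, 1Cl → 0 + 2 + 1 = +3
Sum = +1 − 2 + 3 = +2.

+2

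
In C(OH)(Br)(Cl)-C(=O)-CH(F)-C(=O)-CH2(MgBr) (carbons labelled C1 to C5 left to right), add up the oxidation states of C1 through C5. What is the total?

+4

Bonds to more-electronegative neighbours contribute +1 each, bonds to H or metals contribute −1 each, and C–C bonds contribute 0. Tallying each carbon:
C1: 1C, 1O, 1Cl, 1Br → 0 + 1 + 1 + 1 = +3
C2: 2C, 2O → 0 + 2 = +2
C3: 2C, 1H, 1F → 0 − 1 + 1 = 0
C4: 2C, 2O → 0 + 2 = +2
C5: 1C, 2H, 1Mg → 0 − 2 − 1 = -3
Sum = +3 + 2 + 0 + 2 − 3 = +4.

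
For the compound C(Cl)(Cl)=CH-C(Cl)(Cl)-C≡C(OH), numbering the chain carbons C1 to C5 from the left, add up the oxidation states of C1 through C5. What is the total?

+4

Tallying each carbon's bonds:
C1: 2C, 2Cl → 0 + 2 = +2
C2: 3C, 1H → 0 − 1 = -1
C3: 2C, 2Cl → 0 + 2 = +2
C4: 4C → 0 = 0
C5: 3C, 1O → 0 + 1 = +1
Sum = +2 − 1 + 2 + 0 + 1 = +4.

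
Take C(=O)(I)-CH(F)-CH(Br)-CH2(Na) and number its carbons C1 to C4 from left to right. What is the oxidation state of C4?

-3

C4 has one bond to C (0), one bond to H (-1), one bond to H (-1), one bond to Na (-1).
Oxidation state = 0 − 1 − 1 − 1 = -3.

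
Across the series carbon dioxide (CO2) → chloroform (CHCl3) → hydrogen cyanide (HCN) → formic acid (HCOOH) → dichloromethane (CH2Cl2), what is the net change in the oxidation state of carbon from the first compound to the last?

-4

Carbon oxidation states along the series — carbon dioxide: +4, chloroform: +2, hydrogen cyanide: +2, formic acid: +2, dichloromethane: 0.
Net change = 0 − (+4) = -4.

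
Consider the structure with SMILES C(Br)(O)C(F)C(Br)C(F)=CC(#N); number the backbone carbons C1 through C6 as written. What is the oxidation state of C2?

0

Bonds to more-electronegative neighbours contribute +1 each, bonds to H or metals contribute −1 each, and C–C bonds contribute 0.
C2 has one bond to C (0), one bond to C (0), one bond to H (-1), one bond to F (+1).
Oxidation state = 0 + 0 − 1 + 1 = 0.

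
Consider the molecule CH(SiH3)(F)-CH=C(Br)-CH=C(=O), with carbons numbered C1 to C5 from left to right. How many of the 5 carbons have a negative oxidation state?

Bonds to more-electronegative neighbours contribute +1 each, bonds to H or metals contribute −1 each, and C–C bonds contribute 0. Tallying each carbon:
C1: 1C, 1H, 1F, 1Si → 0 − 1 + 1 − 1 = -1
C2: 3C, 1H → 0 − 1 = -1
C3: 3C, 1Br → 0 + 1 = +1
C4: 3C, 1H → 0 − 1 = -1
C5: 2C, 2O → 0 + 2 = +2
3 carbons (C1, C2, C4) meet the condition.

3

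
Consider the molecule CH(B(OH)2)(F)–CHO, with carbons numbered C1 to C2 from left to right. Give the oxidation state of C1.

-1

C1 has one bond to C (0), one bond to H (-1), one bond to B (-1), one bond to F (+1).
Oxidation state = 0 − 1 − 1 + 1 = -1.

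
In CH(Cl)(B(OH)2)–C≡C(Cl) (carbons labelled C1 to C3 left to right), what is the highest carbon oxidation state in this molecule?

+1

Tallying each carbon's bonds:
C1: 1C, 1H, 1Cl, 1B → 0 − 1 + 1 − 1 = -1
C2: 4C → 0 = 0
C3: 3C, 1Cl → 0 + 1 = +1
The highest value is +1.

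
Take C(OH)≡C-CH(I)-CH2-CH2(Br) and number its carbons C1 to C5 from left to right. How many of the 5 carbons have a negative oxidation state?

2

Tallying each carbon's bonds:
C1: 3C, 1O → 0 + 1 = +1
C2: 4C → 0 = 0
C3: 2C, 1H, 1I → 0 − 1 + 1 = 0
C4: 2C, 2H → 0 − 2 = -2
C5: 1C, 2H, 1Br → 0 − 2 + 1 = -1
2 carbons (C4, C5) meet the condition.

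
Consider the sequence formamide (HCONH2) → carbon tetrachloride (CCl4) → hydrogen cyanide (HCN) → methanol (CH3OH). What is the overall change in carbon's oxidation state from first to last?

Carbon oxidation states along the series — formamide: +2, carbon tetrachloride: +4, hydrogen cyanide: +2, methanol: -2.
Net change = -2 − (+2) = -4.

-4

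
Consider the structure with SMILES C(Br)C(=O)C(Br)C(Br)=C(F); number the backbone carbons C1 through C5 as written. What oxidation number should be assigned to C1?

C1 has one bond to C (0), one bond to H (-1), one bond to Br (+1), one bond to H (-1).
Oxidation state = 0 − 1 + 1 − 1 = -1.

-1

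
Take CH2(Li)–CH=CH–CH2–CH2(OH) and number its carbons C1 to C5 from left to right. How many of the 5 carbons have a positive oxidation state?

0

Bonds to more-electronegative neighbours contribute +1 each, bonds to H or metals contribute −1 each, and C–C bonds contribute 0. Tallying each carbon:
C1: 1C, 2H, 1Li → 0 − 2 − 1 = -3
C2: 3C, 1H → 0 − 1 = -1
C3: 3C, 1H → 0 − 1 = -1
C4: 2C, 2H → 0 − 2 = -2
C5: 1C, 2H, 1O → 0 − 2 + 1 = -1
0 carbons meet the condition.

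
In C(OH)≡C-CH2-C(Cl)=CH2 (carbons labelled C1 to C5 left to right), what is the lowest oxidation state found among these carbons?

-2

Count +1 for every bond to an atom more electronegative than carbon and −1 for every bond to one less electronegative; C–C bonds are 0. Tallying each carbon:
C1: 3C, 1O → 0 + 1 = +1
C2: 4C → 0 = 0
C3: 2C, 2H → 0 − 2 = -2
C4: 3C, 1Cl → 0 + 1 = +1
C5: 2C, 2H → 0 − 2 = -2
The lowest value is -2.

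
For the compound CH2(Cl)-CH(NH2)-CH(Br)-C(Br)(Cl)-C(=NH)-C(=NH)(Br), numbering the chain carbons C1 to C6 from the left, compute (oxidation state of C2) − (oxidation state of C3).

C2: 2C, 1H, 1N → 0 − 1 + 1 = 0
C3: 2C, 1H, 1Br → 0 − 1 + 1 = 0
Difference: 0 − (0) = 0.

0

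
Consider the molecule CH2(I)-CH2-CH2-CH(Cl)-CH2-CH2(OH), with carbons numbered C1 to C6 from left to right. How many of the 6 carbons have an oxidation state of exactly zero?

Count +1 for every bond to an atom more electronegative than carbon and −1 for every bond to one less electronegative; C–C bonds are 0. Tallying each carbon:
C1: 1C, 2H, 1I → 0 − 2 + 1 = -1
C2: 2C, 2H → 0 − 2 = -2
C3: 2C, 2H → 0 − 2 = -2
C4: 2C, 1H, 1Cl → 0 − 1 + 1 = 0
C5: 2C, 2H → 0 − 2 = -2
C6: 1C, 2H, 1O → 0 − 2 + 1 = -1
1 carbon (C4) meets the condition.

1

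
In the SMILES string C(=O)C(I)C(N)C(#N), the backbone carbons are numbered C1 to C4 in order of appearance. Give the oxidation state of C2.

0

Count +1 for every bond to an atom more electronegative than carbon and −1 for every bond to one less electronegative; C–C bonds are 0.
C2 has one bond to C (0), one bond to C (0), one bond to H (-1), one bond to I (+1).
Oxidation state = 0 + 0 − 1 + 1 = 0.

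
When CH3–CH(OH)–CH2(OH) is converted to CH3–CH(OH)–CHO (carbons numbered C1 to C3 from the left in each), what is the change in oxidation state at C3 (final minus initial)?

+2

Before: C3 has 1 bond to C, 2 bonds to H, 1 bond to O → oxidation state -1.
After: C3 has 1 bond to C, 1 bond to H, 2 bonds to O → oxidation state +1.
Δ = +1 − (-1) = +2, so this is an oxidation at C3.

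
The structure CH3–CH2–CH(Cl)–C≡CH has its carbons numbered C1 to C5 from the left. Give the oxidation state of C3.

C3 has one bond to C (0), one bond to C (0), one bond to Cl (+1), one bond to H (-1).
Oxidation state = 0 + 0 + 1 − 1 = 0.

0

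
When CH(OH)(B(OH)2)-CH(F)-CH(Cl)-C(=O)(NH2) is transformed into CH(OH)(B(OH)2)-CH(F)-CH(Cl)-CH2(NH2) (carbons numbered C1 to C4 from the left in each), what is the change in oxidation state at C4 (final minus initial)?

Before: C4 has 1 bond to C, 2 bonds to O, 1 bond to N → oxidation state +3.
After: C4 has 1 bond to C, 2 bonds to H, 1 bond to N → oxidation state -1.
Δ = -1 − (+3) = -4, so this is a reduction at C4.

-4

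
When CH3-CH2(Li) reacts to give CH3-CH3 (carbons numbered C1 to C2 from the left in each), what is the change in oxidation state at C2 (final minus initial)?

0

Before: C2 has 1 bond to C, 2 bonds to H, 1 bond to Li → oxidation state -3.
After: C2 has 1 bond to C, 3 bonds to H → oxidation state -3.
Δ = -3 − (-3) = 0, so no net redox change at C2.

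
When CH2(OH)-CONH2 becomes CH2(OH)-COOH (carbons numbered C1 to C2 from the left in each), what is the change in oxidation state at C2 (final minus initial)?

0

Before: C2 has 1 bond to C, 2 bonds to O, 1 bond to N → oxidation state +3.
After: C2 has 1 bond to C, 3 bonds to O → oxidation state +3.
Δ = +3 − (+3) = 0, so no net redox change at C2.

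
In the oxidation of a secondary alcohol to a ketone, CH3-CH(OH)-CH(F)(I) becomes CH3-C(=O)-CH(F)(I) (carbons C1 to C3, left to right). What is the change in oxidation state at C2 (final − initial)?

Before: C2 has 2 bonds to C, 1 bond to H, 1 bond to O → oxidation state 0.
After: C2 has 2 bonds to C, 2 bonds to O → oxidation state +2.
Δ = +2 − (0) = +2, so this is an oxidation at C2.

+2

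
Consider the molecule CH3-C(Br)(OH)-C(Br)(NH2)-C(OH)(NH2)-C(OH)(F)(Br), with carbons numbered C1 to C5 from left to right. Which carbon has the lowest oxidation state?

C1

Tallying each carbon's bonds:
C1: 1C, 3H → 0 − 3 = -3
C2: 2C, 1O, 1Br → 0 + 1 + 1 = +2
C3: 2C, 1N, 1Br → 0 + 1 + 1 = +2
C4: 2C, 1O, 1N → 0 + 1 + 1 = +2
C5: 1C, 1O, 1F, 1Br → 0 + 1 + 1 + 1 = +3
The most reduced carbon is C1 at -3.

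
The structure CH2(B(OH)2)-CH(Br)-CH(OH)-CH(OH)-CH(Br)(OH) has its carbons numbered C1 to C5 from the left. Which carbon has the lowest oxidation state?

C1

Count +1 for every bond to an atom more electronegative than carbon and −1 for every bond to one less electronegative; C–C bonds are 0. Tallying each carbon:
C1: 1C, 2H, 1B → 0 − 2 − 1 = -3
C2: 2C, 1H, 1Br → 0 − 1 + 1 = 0
C3: 2C, 1H, 1O → 0 − 1 + 1 = 0
C4: 2C, 1H, 1O → 0 − 1 + 1 = 0
C5: 1C, 1H, 1O, 1Br → 0 − 1 + 1 + 1 = +1
The most reduced carbon is C1 at -3.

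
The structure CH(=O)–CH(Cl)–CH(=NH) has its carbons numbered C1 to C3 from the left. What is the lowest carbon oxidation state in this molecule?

0

Tallying each carbon's bonds:
C1: 1C, 1H, 2O → 0 − 1 + 2 = +1
C2: 2C, 1H, 1Cl → 0 − 1 + 1 = 0
C3: 1C, 1H, 2N → 0 − 1 + 2 = +1
The lowest value is 0.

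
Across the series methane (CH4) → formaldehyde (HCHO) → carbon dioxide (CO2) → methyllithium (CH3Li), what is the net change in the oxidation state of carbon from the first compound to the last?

0

Carbon oxidation states along the series — methane: -4, formaldehyde: 0, carbon dioxide: +4, methyllithium: -4.
Net change = -4 − (-4) = 0.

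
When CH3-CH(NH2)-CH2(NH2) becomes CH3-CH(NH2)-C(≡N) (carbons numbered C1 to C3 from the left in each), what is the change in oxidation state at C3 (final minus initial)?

+4

Before: C3 has 1 bond to C, 2 bonds to H, 1 bond to N → oxidation state -1.
After: C3 has 1 bond to C, 3 bonds to N → oxidation state +3.
Δ = +3 − (-1) = +4, so this is an oxidation at C3.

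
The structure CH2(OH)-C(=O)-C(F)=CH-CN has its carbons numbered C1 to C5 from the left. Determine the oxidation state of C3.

+1

C3 has one bond to C (0), a double bond to C (2×0 = 0), one bond to F (+1).
Oxidation state = 0 + 0 + 1 = +1.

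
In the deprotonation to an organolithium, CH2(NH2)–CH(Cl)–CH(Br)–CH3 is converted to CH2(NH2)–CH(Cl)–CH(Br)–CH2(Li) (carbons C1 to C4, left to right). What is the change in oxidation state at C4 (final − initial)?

Before: C4 has 1 bond to C, 3 bonds to H → oxidation state -3.
After: C4 has 1 bond to C, 2 bonds to H, 1 bond to Li → oxidation state -3.
Δ = -3 − (-3) = 0, so no net redox change at C4.

0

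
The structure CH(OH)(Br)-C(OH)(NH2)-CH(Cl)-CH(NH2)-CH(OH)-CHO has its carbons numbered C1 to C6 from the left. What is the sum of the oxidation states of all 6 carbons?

Tallying each carbon's bonds:
C1: 1C, 1H, 1O, 1Br → 0 − 1 + 1 + 1 = +1
C2: 2C, 1O, 1N → 0 + 1 + 1 = +2
C3: 2C, 1H, 1Cl → 0 − 1 + 1 = 0
C4: 2C, 1H, 1N → 0 − 1 + 1 = 0
C5: 2C, 1H, 1O → 0 − 1 + 1 = 0
C6: 1C, 1H, 2O → 0 − 1 + 2 = +1
Sum = +1 + 2 + 0 + 0 + 0 + 1 = +4.

+4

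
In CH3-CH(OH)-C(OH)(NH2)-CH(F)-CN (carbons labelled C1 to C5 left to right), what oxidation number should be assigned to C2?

C2 has one bond to C (0), one bond to C (0), one bond to O (+1), one bond to H (-1).
Oxidation state = 0 + 0 + 1 − 1 = 0.

0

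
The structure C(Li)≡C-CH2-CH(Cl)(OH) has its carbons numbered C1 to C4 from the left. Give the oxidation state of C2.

C2 has a triple bond to C (3×0 = 0), one bond to C (0).
Oxidation state = 0 + 0 = 0.

0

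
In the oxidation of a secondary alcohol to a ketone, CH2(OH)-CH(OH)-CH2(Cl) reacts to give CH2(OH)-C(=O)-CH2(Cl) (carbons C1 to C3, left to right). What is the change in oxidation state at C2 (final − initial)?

Before: C2 has 2 bonds to C, 1 bond to H, 1 bond to O → oxidation state 0.
After: C2 has 2 bonds to C, 2 bonds to O → oxidation state +2.
Δ = +2 − (0) = +2, so this is an oxidation at C2.

+2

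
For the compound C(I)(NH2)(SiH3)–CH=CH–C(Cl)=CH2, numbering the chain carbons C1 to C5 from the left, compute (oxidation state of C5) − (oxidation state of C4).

-3

C5: 2C, 2H → 0 − 2 = -2
C4: 3C, 1Cl → 0 + 1 = +1
Difference: -2 − (+1) = -3.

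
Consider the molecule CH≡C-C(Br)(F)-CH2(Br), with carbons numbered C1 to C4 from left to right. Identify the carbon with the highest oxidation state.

C3

Tallying each carbon's bonds:
C1: 3C, 1H → 0 − 1 = -1
C2: 4C → 0 = 0
C3: 2C, 1F, 1Br → 0 + 1 + 1 = +2
C4: 1C, 2H, 1Br → 0 − 2 + 1 = -1
The most oxidised carbon is C3 at +2.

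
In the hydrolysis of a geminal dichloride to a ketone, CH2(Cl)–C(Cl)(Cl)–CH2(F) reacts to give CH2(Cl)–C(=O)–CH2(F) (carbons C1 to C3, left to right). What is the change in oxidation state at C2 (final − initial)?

0

Before: C2 has 2 bonds to C, 2 bonds to Cl → oxidation state +2.
After: C2 has 2 bonds to C, 2 bonds to O → oxidation state +2.
Δ = +2 − (+2) = 0, so no net redox change at C2.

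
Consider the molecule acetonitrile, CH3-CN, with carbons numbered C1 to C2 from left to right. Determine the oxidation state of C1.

C1 has one bond to H (-1), one bond to H (-1), one bond to H (-1), one bond to C (0).
Oxidation state = -1 − 1 − 1 + 0 = -3.

-3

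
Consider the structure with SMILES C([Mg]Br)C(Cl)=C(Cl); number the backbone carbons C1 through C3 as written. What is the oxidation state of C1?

-3

Bonds to more-electronegative neighbours contribute +1 each, bonds to H or metals contribute −1 each, and C–C bonds contribute 0.
C1 has one bond to C (0), one bond to H (-1), one bond to Mg (-1), one bond to H (-1).
Oxidation state = 0 − 1 − 1 − 1 = -3.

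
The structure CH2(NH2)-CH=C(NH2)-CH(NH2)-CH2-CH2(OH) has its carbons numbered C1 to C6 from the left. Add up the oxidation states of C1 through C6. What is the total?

-4

Tallying each carbon's bonds:
C1: 1C, 2H, 1N → 0 − 2 + 1 = -1
C2: 3C, 1H → 0 − 1 = -1
C3: 3C, 1N → 0 + 1 = +1
C4: 2C, 1H, 1N → 0 − 1 + 1 = 0
C5: 2C, 2H → 0 − 2 = -2
C6: 1C, 2H, 1O → 0 − 2 + 1 = -1
Sum = -1 − 1 + 1 + 0 − 2 − 1 = -4.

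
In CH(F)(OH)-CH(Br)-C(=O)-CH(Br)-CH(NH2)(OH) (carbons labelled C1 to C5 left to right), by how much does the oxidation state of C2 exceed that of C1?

C2: 2C, 1H, 1Br → 0 − 1 + 1 = 0
C1: 1C, 1H, 1O, 1F → 0 − 1 + 1 + 1 = +1
Difference: 0 − (+1) = -1.

-1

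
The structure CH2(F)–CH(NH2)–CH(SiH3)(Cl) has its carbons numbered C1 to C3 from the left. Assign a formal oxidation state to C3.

-1

C3 has one bond to C (0), one bond to H (-1), one bond to Si (-1), one bond to Cl (+1).
Oxidation state = 0 − 1 − 1 + 1 = -1.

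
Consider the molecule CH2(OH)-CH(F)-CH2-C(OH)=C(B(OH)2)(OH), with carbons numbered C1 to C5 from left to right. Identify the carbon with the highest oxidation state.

C4

Count +1 for every bond to an atom more electronegative than carbon and −1 for every bond to one less electronegative; C–C bonds are 0. Tallying each carbon:
C1: 1C, 2H, 1O → 0 − 2 + 1 = -1
C2: 2C, 1H, 1F → 0 − 1 + 1 = 0
C3: 2C, 2H → 0 − 2 = -2
C4: 3C, 1O → 0 + 1 = +1
C5: 2C, 1O, 1B → 0 + 1 − 1 = 0
The most oxidised carbon is C4 at +1.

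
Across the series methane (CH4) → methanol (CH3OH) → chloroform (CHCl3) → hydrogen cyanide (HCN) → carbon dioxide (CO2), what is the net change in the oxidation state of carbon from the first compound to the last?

+8

Carbon oxidation states along the series — methane: -4, methanol: -2, chloroform: +2, hydrogen cyanide: +2, carbon dioxide: +4.
Net change = +4 − (-4) = +8.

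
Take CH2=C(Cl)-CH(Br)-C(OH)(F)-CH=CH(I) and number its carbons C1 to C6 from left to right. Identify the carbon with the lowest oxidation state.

Assign +1 per bond to O/N/halogen, −1 per bond to H or an electropositive element, and 0 per bond to carbon. Tallying each carbon:
C1: 2C, 2H → 0 − 2 = -2
C2: 3C, 1Cl → 0 + 1 = +1
C3: 2C, 1H, 1Br → 0 − 1 + 1 = 0
C4: 2C, 1O, 1F → 0 + 1 + 1 = +2
C5: 3C, 1H → 0 − 1 = -1
C6: 2C, 1H, 1I → 0 − 1 + 1 = 0
The most reduced carbon is C1 at -2.

C1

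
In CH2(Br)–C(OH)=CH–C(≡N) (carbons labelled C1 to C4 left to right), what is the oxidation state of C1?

Assign +1 per bond to O/N/halogen, −1 per bond to H or an electropositive element, and 0 per bond to carbon.
C1 has one bond to C (0), one bond to H (-1), one bond to Br (+1), one bond to H (-1).
Oxidation state = 0 − 1 + 1 − 1 = -1.

-1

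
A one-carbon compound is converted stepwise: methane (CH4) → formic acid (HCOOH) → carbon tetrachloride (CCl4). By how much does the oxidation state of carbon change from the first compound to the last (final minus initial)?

+8

Carbon oxidation states along the series — methane: -4, formic acid: +2, carbon tetrachloride: +4.
Net change = +4 − (-4) = +8.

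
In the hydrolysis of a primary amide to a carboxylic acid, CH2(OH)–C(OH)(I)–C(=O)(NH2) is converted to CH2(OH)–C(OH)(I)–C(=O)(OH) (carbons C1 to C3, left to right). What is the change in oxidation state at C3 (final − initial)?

0

Before: C3 has 1 bond to C, 2 bonds to O, 1 bond to N → oxidation state +3.
After: C3 has 1 bond to C, 3 bonds to O → oxidation state +3.
Δ = +3 − (+3) = 0, so no net redox change at C3.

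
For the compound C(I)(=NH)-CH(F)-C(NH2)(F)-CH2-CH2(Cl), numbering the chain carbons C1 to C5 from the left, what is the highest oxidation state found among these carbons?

Count +1 for every bond to an atom more electronegative than carbon and −1 for every bond to one less electronegative; C–C bonds are 0. Tallying each carbon:
C1: 1C, 2N, 1I → 0 + 2 + 1 = +3
C2: 2C, 1H, 1F → 0 − 1 + 1 = 0
C3: 2C, 1N, 1F → 0 + 1 + 1 = +2
C4: 2C, 2H → 0 − 2 = -2
C5: 1C, 2H, 1Cl → 0 − 2 + 1 = -1
The highest value is +3.

+3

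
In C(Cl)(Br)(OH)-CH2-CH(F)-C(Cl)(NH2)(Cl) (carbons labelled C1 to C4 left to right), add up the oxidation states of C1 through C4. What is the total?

Tallying each carbon's bonds:
C1: 1C, 1O, 1Cl, 1Br → 0 + 1 + 1 + 1 = +3
C2: 2C, 2H → 0 − 2 = -2
C3: 2C, 1H, 1F → 0 − 1 + 1 = 0
C4: 1C, 1N, 2Cl → 0 + 1 + 2 = +3
Sum = +3 − 2 + 0 + 3 = +4.

+4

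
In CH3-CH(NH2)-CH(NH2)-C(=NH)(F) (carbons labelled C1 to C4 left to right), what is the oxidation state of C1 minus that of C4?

-6

C1: 1C, 3H → 0 − 3 = -3
C4: 1C, 2N, 1F → 0 + 2 + 1 = +3
Difference: -3 − (+3) = -6.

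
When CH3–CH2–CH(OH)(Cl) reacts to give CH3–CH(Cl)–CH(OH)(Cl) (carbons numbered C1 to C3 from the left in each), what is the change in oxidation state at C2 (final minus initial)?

Before: C2 has 2 bonds to C, 2 bonds to H → oxidation state -2.
After: C2 has 2 bonds to C, 1 bond to H, 1 bond to Cl → oxidation state 0.
Δ = 0 − (-2) = +2, so this is an oxidation at C2.

+2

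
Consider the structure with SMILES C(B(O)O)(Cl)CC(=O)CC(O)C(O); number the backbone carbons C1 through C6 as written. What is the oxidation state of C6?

Count +1 for every bond to an atom more electronegative than carbon and −1 for every bond to one less electronegative; C–C bonds are 0.
C6 has one bond to C (0), one bond to H (-1), one bond to O (+1), one bond to H (-1).
Oxidation state = 0 − 1 + 1 − 1 = -1.

-1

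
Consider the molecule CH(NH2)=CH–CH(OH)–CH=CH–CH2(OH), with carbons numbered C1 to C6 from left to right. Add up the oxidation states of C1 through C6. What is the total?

Bonds to more-electronegative neighbours contribute +1 each, bonds to H or metals contribute −1 each, and C–C bonds contribute 0. Tallying each carbon:
C1: 2C, 1H, 1N → 0 − 1 + 1 = 0
C2: 3C, 1H → 0 − 1 = -1
C3: 2C, 1H, 1O → 0 − 1 + 1 = 0
C4: 3C, 1H → 0 − 1 = -1
C5: 3C, 1H → 0 − 1 = -1
C6: 1C, 2H, 1O → 0 − 2 + 1 = -1
Sum = 0 − 1 + 0 − 1 − 1 − 1 = -4.

-4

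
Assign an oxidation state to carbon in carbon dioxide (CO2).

+4

The carbon has a double bond to O (2×+1 = +2), a double bond to O (2×+1 = +2).
Oxidation state = +2 + 2 = +4.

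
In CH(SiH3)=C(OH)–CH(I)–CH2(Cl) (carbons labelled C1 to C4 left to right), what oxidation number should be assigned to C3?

0

Each bond to a more electronegative atom (O, N, halogen) counts +1, each bond to a less electronegative atom (H, metal, B, Si) counts −1, and each C–C bond counts 0.
C3 has one bond to C (0), one bond to C (0), one bond to I (+1), one bond to H (-1).
Oxidation state = 0 + 0 + 1 − 1 = 0.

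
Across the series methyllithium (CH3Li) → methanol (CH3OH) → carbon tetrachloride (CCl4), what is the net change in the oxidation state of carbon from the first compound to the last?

Carbon oxidation states along the series — methyllithium: -4, methanol: -2, carbon tetrachloride: +4.
Net change = +4 − (-4) = +8.

+8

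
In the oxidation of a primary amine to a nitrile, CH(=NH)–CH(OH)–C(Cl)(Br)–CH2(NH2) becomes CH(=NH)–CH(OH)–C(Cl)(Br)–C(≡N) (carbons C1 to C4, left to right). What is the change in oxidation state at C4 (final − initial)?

Before: C4 has 1 bond to C, 2 bonds to H, 1 bond to N → oxidation state -1.
After: C4 has 1 bond to C, 3 bonds to N → oxidation state +3.
Δ = +3 − (-1) = +4, so this is an oxidation at C4.

+4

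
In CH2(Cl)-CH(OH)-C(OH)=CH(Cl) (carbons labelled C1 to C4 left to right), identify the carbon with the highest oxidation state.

Tallying each carbon's bonds:
C1: 1C, 2H, 1Cl → 0 − 2 + 1 = -1
C2: 2C, 1H, 1O → 0 − 1 + 1 = 0
C3: 3C, 1O → 0 + 1 = +1
C4: 2C, 1H, 1Cl → 0 − 1 + 1 = 0
The most oxidised carbon is C3 at +1.

C3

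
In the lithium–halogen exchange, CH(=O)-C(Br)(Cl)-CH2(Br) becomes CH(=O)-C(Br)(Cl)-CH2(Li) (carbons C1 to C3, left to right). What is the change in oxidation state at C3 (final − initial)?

Before: C3 has 1 bond to C, 2 bonds to H, 1 bond to Br → oxidation state -1.
After: C3 has 1 bond to C, 2 bonds to H, 1 bond to Li → oxidation state -3.
Δ = -3 − (-1) = -2, so this is a reduction at C3.

-2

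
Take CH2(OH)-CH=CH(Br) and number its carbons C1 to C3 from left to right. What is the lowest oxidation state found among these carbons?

-1

Each bond to a more electronegative atom (O, N, halogen) counts +1, each bond to a less electronegative atom (H, metal, B, Si) counts −1, and each C–C bond counts 0. Tallying each carbon:
C1: 1C, 2H, 1O → 0 − 2 + 1 = -1
C2: 3C, 1H → 0 − 1 = -1
C3: 2C, 1H, 1Br → 0 − 1 + 1 = 0
The lowest value is -1.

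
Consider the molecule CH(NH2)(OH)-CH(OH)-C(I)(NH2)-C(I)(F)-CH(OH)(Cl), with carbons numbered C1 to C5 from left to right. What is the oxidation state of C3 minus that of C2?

+2

C3: 2C, 1N, 1I → 0 + 1 + 1 = +2
C2: 2C, 1H, 1O → 0 − 1 + 1 = 0
Difference: +2 − (0) = +2.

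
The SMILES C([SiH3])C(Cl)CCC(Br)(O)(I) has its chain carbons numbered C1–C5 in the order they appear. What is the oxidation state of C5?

Each bond to a more electronegative atom (O, N, halogen) counts +1, each bond to a less electronegative atom (H, metal, B, Si) counts −1, and each C–C bond counts 0.
C5 has one bond to C (0), one bond to Br (+1), one bond to O (+1), one bond to I (+1).
Oxidation state = 0 + 1 + 1 + 1 = +3.

+3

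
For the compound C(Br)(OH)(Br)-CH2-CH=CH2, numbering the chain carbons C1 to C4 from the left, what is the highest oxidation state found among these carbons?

Tallying each carbon's bonds:
C1: 1C, 1O, 2Br → 0 + 1 + 2 = +3
C2: 2C, 2H → 0 − 2 = -2
C3: 3C, 1H → 0 − 1 = -1
C4: 2C, 2H → 0 − 2 = -2
The highest value is +3.

+3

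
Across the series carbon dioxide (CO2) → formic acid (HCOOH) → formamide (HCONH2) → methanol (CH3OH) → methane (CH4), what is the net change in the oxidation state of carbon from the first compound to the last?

-8

Carbon oxidation states along the series — carbon dioxide: +4, formic acid: +2, formamide: +2, methanol: -2, methane: -4.
Net change = -4 − (+4) = -8.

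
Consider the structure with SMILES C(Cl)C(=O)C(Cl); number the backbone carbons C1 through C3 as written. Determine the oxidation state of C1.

-1

C1 has one bond to C (0), one bond to H (-1), one bond to H (-1), one bond to Cl (+1).
Oxidation state = 0 − 1 − 1 + 1 = -1.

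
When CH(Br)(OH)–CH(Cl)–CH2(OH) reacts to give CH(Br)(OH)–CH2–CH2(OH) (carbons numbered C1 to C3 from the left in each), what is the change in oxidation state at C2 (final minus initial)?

-2

Before: C2 has 2 bonds to C, 1 bond to H, 1 bond to Cl → oxidation state 0.
After: C2 has 2 bonds to C, 2 bonds to H → oxidation state -2.
Δ = -2 − (0) = -2, so this is a reduction at C2.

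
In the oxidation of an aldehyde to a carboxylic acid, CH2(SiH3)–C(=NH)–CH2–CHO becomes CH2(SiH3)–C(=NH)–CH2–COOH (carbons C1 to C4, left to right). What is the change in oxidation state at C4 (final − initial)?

Before: C4 has 1 bond to C, 1 bond to H, 2 bonds to O → oxidation state +1.
After: C4 has 1 bond to C, 3 bonds to O → oxidation state +3.
Δ = +3 − (+1) = +2, so this is an oxidation at C4.

+2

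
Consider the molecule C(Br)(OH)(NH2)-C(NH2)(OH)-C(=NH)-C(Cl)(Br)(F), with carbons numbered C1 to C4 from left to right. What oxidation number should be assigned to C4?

C4 has one bond to C (0), one bond to Cl (+1), one bond to Br (+1), one bond to F (+1).
Oxidation state = 0 + 1 + 1 + 1 = +3.

+3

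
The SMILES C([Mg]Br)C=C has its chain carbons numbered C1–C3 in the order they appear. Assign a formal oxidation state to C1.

-3

Assign +1 per bond to O/N/halogen, −1 per bond to H or an electropositive element, and 0 per bond to carbon.
C1 has one bond to C (0), one bond to H (-1), one bond to H (-1), one bond to Mg (-1).
Oxidation state = 0 − 1 − 1 − 1 = -3.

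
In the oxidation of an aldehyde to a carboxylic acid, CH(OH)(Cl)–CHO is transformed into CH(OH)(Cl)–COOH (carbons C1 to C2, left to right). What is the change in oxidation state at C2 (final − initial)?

+2

Before: C2 has 1 bond to C, 1 bond to H, 2 bonds to O → oxidation state +1.
After: C2 has 1 bond to C, 3 bonds to O → oxidation state +3.
Δ = +3 − (+1) = +2, so this is an oxidation at C2.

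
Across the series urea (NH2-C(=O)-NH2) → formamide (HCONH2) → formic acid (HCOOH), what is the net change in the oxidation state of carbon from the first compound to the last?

-2

Carbon oxidation states along the series — urea: +4, formamide: +2, formic acid: +2.
Net change = +2 − (+4) = -2.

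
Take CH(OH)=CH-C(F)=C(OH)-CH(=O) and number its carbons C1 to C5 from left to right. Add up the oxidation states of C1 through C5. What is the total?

+2

Tallying each carbon's bonds:
C1: 2C, 1H, 1O → 0 − 1 + 1 = 0
C2: 3C, 1H → 0 − 1 = -1
C3: 3C, 1F → 0 + 1 = +1
C4: 3C, 1O → 0 + 1 = +1
C5: 1C, 1H, 2O → 0 − 1 + 2 = +1
Sum = 0 − 1 + 1 + 1 + 1 = +2.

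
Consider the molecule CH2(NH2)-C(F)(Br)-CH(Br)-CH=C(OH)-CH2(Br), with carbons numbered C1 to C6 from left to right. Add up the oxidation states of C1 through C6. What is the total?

0

Tallying each carbon's bonds:
C1: 1C, 2H, 1N → 0 − 2 + 1 = -1
C2: 2C, 1F, 1Br → 0 + 1 + 1 = +2
C3: 2C, 1H, 1Br → 0 − 1 + 1 = 0
C4: 3C, 1H → 0 − 1 = -1
C5: 3C, 1O → 0 + 1 = +1
C6: 1C, 2H, 1Br → 0 − 2 + 1 = -1
Sum = -1 + 2 + 0 − 1 + 1 − 1 = 0.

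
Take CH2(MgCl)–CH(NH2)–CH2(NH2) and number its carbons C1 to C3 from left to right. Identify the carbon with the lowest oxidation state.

Tallying each carbon's bonds:
C1: 1C, 2H, 1Mg → 0 − 2 − 1 = -3
C2: 2C, 1H, 1N → 0 − 1 + 1 = 0
C3: 1C, 2H, 1N → 0 − 2 + 1 = -1
The most reduced carbon is C1 at -3.

C1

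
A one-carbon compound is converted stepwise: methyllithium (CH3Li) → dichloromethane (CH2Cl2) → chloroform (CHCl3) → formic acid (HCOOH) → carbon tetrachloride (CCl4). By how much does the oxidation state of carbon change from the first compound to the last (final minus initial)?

Carbon oxidation states along the series — methyllithium: -4, dichloromethane: 0, chloroform: +2, formic acid: +2, carbon tetrachloride: +4.
Net change = +4 − (-4) = +8.

+8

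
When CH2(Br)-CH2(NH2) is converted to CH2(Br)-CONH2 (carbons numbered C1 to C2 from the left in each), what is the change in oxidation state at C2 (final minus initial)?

+4

Before: C2 has 1 bond to C, 2 bonds to H, 1 bond to N → oxidation state -1.
After: C2 has 1 bond to C, 2 bonds to O, 1 bond to N → oxidation state +3.
Δ = +3 − (-1) = +4, so this is an oxidation at C2.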